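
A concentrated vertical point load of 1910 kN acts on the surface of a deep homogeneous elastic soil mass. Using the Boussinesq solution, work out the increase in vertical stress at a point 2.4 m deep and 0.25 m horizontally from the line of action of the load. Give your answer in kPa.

Δσ_z ≈ 154 kPa

Boussinesq vertical stress below a point load on an elastic half-space:
Δσ_z = 3P/(2πz²) · [1 + (r/z)²]^(−5/2)
r/z = 0.25/2.4 = 0.10417; [1+(r/z)²]^(−5/2) = 0.97338.
Δσ_z = 3×1910/(2π×2.4²) × 0.97338 = 158.33 × 0.97338 = 154.1 kPa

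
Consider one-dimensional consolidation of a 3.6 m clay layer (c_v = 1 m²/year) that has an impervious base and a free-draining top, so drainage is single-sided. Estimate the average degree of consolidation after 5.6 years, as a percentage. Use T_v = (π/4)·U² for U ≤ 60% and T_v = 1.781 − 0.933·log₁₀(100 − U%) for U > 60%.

U ≈ 72.1 %

Drainage path length: H_d = H = 3.6 m (single drainage).
T_v = c_v·t/H_d² = 1×5.6/3.6² = 0.4321.
T_v = 0.4321 corresponds to the U > 60% branch:
U = 1 − 10^((1.781 − T_v)/0.933)/100 = 0.7209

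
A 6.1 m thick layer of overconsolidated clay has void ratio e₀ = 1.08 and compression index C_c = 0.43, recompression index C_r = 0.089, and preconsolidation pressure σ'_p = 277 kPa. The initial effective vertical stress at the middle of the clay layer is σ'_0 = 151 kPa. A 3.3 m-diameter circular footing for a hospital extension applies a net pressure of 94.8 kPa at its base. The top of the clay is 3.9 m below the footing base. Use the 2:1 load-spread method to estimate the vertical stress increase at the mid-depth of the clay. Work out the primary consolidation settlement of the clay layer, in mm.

Mid-depth of clay below the footing base: z = 3.9 + 6.1/2 = 6.95 m.
Stress increase at mid-clay by the 2:1 spreading method:
Δσ ≈ qD²/(D+z)² = 94.8×3.3²/(3.3+6.95)² = 9.8263 kPa
Final effective stress: σ'_f = 151 + 9.8263 = 160.83 kPa.
σ'_f = 160.83 ≤ σ'_p = 277 kPa, so the clay remains overconsolidated and only the recompression index applies:
S_c = C_r·H/(1+e₀)·log₁₀(σ'_f/σ'_0) = 0.089×6.1/2.08×log₁₀(160.83/151)
    = 0.26101 × 0.02739 = 0.007149 m

S_c ≈ 7.15 mm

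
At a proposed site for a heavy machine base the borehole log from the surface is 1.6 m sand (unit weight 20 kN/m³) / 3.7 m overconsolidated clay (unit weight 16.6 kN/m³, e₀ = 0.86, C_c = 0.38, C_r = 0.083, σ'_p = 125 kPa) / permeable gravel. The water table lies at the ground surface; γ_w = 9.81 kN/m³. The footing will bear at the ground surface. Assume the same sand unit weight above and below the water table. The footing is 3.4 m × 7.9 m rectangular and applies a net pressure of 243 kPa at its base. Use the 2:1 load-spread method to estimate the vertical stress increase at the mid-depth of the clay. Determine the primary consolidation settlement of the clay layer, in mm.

Mid-depth of clay below the ground surface: z = 1.6 + 3.7/2 = 3.45 m.
Total vertical stress at mid-clay: σ_v = 20×1.6 + 16.6×1.85 = 62.71 kPa.
Pore pressure: u = 9.81×(3.45 − 0) = 33.845 kPa.
Initial effective stress: σ'_0 = σ_v − u = 62.71 − 33.845 = 28.865 kPa.
Stress increase at mid-clay by the 2:1 spreading method:
Δσ = qBL/((B+z)(L+z)) = 243×3.4×7.9/((3.4+3.45)(7.9+3.45)) = 83.951 kPa
Final effective stress: σ'_f = 28.865 + 83.951 = 112.82 kPa.
σ'_f = 112.82 ≤ σ'_p = 125 kPa, so the clay remains overconsolidated and only the recompression index applies:
S_c = C_r·H/(1+e₀)·log₁₀(σ'_f/σ'_0) = 0.083×3.7/1.86×log₁₀(112.82/28.865)
    = 0.1651 × 0.59201 = 0.09774 m

S_c ≈ 97.7 mm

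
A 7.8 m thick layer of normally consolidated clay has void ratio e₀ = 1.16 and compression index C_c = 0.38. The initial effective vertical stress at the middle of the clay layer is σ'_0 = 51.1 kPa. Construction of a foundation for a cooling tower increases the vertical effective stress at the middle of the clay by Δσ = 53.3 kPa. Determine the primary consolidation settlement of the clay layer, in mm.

Final effective stress: σ'_f = σ'_0 + Δσ = 51.1 + 53.3 = 104.4 kPa.
Normally consolidated clay, so the full stress increment lies on the virgin compression line:
S_c = C_c·H/(1+e₀)·log₁₀(σ'_f/σ'_0) = 0.38×7.8/(1+1.16)×log₁₀(104.4/51.1)
    = 1.3722 × 0.31028 = 0.4258 m

S_c ≈ 426 mm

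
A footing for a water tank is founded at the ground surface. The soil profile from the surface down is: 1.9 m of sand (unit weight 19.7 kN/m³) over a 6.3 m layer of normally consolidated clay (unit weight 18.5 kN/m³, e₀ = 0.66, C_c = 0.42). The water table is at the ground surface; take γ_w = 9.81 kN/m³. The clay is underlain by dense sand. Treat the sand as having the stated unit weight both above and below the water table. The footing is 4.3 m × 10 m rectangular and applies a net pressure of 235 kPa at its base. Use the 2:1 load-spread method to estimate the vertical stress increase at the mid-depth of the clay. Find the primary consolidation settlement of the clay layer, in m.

S_c ≈ 0.65 m

Mid-depth of clay below the ground surface: z = 1.9 + 6.3/2 = 5.05 m.
Total vertical stress at mid-clay: σ_v = 19.7×1.9 + 18.5×3.15 = 95.705 kPa.
Pore pressure: u = 9.81×(5.05 − 0) = 49.541 kPa.
Initial effective stress: σ'_0 = σ_v − u = 95.705 − 49.541 = 46.164 kPa.
Stress increase at mid-clay by the 2:1 spreading method:
Δσ = qBL/((B+z)(L+z)) = 235×4.3×10/((4.3+5.05)(10+5.05)) = 71.811 kPa
Final effective stress: σ'_f = σ'_0 + Δσ = 46.164 + 71.811 = 117.98 kPa.
Normally consolidated clay, so the full stress increment lies on the virgin compression line:
S_c = C_c·H/(1+e₀)·log₁₀(σ'_f/σ'_0) = 0.42×6.3/(1+0.66)×log₁₀(117.98/46.164)
    = 1.594 × 0.4075 = 0.6496 m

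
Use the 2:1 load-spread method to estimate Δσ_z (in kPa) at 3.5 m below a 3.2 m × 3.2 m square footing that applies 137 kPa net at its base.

Δσ_z ≈ 31.3 kPa

By the 2:1 method the load spreads at 1 horizontal : 2 vertical, so at depth z the loaded area has grown by z in each plan dimension:
Δσ = qBL/((B+z)(L+z)) = 137×3.2×3.2/((3.2+3.5)(3.2+3.5)) = 31.252 kPa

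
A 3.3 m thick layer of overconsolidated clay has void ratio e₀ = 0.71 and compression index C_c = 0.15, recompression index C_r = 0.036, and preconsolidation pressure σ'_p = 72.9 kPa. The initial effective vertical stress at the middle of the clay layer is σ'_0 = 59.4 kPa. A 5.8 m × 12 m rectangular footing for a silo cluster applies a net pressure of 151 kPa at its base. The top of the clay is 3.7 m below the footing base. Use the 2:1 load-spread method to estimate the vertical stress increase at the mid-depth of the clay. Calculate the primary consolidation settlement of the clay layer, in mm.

S_c ≈ 62.1 mm

Mid-depth of clay below the footing base: z = 3.7 + 3.3/2 = 5.35 m.
Stress increase at mid-clay by the 2:1 spreading method:
Δσ = qBL/((B+z)(L+z)) = 151×5.8×12/((5.8+5.35)(12+5.35)) = 54.327 kPa
Final effective stress: σ'_f = 59.4 + 54.327 = 113.73 kPa.
σ'_f = 113.73 > σ'_p = 72.9 kPa, so the stress path crosses the preconsolidation pressure — recompression up to σ'_p, then virgin compression beyond:
S_c = H/(1+e₀)·[C_r·log₁₀(σ'_p/σ'_0) + C_c·log₁₀(σ'_f/σ'_p)]
    = 3.3/1.71 × [0.036×log₁₀(72.9/59.4) + 0.15×log₁₀(113.73/72.9)]
    = 1.9298 × [0.0032019 + 0.028972] = 0.06209 m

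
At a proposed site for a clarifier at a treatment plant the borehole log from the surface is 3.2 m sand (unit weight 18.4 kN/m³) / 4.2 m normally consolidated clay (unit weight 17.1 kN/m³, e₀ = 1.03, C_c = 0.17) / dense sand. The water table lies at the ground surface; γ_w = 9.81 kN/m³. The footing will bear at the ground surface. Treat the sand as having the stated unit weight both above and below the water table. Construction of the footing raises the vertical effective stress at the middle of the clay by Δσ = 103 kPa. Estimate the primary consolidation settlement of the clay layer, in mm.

S_c ≈ 187 mm

Mid-depth of clay below the ground surface: z = 3.2 + 4.2/2 = 5.3 m.
Total vertical stress at mid-clay: σ_v = 18.4×3.2 + 17.1×2.1 = 94.79 kPa.
Pore pressure: u = 9.81×(5.3 − 0) = 51.993 kPa.
Initial effective stress: σ'_0 = σ_v − u = 94.79 − 51.993 = 42.797 kPa.
Final effective stress: σ'_f = σ'_0 + Δσ = 42.797 + 103 = 145.8 kPa.
Normally consolidated clay, so the full stress increment lies on the virgin compression line:
S_c = C_c·H/(1+e₀)·log₁₀(σ'_f/σ'_0) = 0.17×4.2/(1+1.03)×log₁₀(145.8/42.797)
    = 0.35172 × 0.53234 = 0.1872 m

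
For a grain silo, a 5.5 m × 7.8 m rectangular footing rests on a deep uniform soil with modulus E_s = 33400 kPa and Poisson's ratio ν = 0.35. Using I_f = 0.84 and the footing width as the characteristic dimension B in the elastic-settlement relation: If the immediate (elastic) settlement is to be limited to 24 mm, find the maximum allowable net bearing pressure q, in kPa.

q ≈ 198 kPa

S_e = q·B·(1−ν²)/E_s · I_f  ⇒  q = S_e·E_s / (B·(1−ν²)·I_f).
q = 0.024 × 33400 / (5.5 × 0.8775 × 0.84) = 197.7 kPa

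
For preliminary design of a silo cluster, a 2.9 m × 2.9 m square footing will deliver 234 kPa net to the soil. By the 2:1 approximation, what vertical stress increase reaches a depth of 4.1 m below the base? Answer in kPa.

By the 2:1 method the load spreads at 1 horizontal : 2 vertical, so at depth z the loaded area has grown by z in each plan dimension:
Δσ = qBL/((B+z)(L+z)) = 234×2.9×2.9/((2.9+4.1)(2.9+4.1)) = 40.162 kPa

Δσ_z ≈ 40.2 kPa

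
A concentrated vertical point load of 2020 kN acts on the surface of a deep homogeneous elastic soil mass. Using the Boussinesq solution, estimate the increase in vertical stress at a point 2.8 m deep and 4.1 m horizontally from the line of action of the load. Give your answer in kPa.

Δσ_z ≈ 7.02 kPa

Boussinesq vertical stress below a point load on an elastic half-space:
Δσ_z = 3P/(2πz²) · [1 + (r/z)²]^(−5/2)
r/z = 4.1/2.8 = 1.4643; [1+(r/z)²]^(−5/2) = 0.057049.
Δσ_z = 3×2020/(2π×2.8²) × 0.057049 = 123.02 × 0.057049 = 7.018 kPa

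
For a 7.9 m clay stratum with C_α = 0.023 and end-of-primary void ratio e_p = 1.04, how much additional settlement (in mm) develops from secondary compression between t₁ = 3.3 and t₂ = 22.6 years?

S_s ≈ 74.4 mm

Secondary compression: S_s = C_α·H/(1+e_p)·log₁₀(t₂/t₁)
S_s = 0.023×7.9/(1+1.04)×log₁₀(22.6/3.3)
    = 0.08907 × 0.8356 = 0.07443 m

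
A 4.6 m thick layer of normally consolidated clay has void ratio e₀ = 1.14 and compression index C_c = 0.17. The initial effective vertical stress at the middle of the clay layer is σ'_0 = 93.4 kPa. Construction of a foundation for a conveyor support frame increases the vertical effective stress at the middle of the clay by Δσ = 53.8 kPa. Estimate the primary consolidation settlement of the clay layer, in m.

Final effective stress: σ'_f = σ'_0 + Δσ = 93.4 + 53.8 = 147.2 kPa.
Normally consolidated clay, so the full stress increment lies on the virgin compression line:
S_c = C_c·H/(1+e₀)·log₁₀(σ'_f/σ'_0) = 0.17×4.6/(1+1.14)×log₁₀(147.2/93.4)
    = 0.36542 × 0.19756 = 0.07219 m

S_c ≈ 0.0722 m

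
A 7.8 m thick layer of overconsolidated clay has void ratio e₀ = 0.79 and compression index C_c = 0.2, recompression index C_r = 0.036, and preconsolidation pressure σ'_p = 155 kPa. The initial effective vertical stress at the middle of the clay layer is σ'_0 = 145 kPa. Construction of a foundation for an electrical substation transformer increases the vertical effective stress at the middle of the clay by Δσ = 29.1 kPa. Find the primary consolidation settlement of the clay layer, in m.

Final effective stress: σ'_f = 145 + 29.1 = 174.1 kPa.
σ'_f = 174.1 > σ'_p = 155 kPa, so the stress path crosses the preconsolidation pressure — recompression up to σ'_p, then virgin compression beyond:
S_c = H/(1+e₀)·[C_r·log₁₀(σ'_p/σ'_0) + C_c·log₁₀(σ'_f/σ'_p)]
    = 7.8/1.79 × [0.036×log₁₀(155/145) + 0.2×log₁₀(174.1/155)]
    = 4.3575 × [0.0010427 + 0.010093] = 0.04852 m

S_c ≈ 0.0485 m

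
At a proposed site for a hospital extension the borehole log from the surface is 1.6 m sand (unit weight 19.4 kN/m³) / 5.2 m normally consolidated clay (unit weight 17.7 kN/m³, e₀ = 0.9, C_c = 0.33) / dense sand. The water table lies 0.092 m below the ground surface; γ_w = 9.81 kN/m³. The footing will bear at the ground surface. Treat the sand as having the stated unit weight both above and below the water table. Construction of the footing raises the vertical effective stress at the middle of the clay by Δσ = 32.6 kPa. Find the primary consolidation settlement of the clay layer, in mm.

S_c ≈ 249 mm

Mid-depth of clay below the ground surface: z = 1.6 + 5.2/2 = 4.2 m.
Total vertical stress at mid-clay: σ_v = 19.4×1.6 + 17.7×2.6 = 77.06 kPa.
Pore pressure: u = 9.81×(4.2 − 0.092) = 40.299 kPa.
Initial effective stress: σ'_0 = σ_v − u = 77.06 − 40.299 = 36.761 kPa.
Final effective stress: σ'_f = σ'_0 + Δσ = 36.761 + 32.6 = 69.361 kPa.
Normally consolidated clay, so the full stress increment lies on the virgin compression line:
S_c = C_c·H/(1+e₀)·log₁₀(σ'_f/σ'_0) = 0.33×5.2/(1+0.9)×log₁₀(69.361/36.761)
    = 0.90316 × 0.27573 = 0.249 m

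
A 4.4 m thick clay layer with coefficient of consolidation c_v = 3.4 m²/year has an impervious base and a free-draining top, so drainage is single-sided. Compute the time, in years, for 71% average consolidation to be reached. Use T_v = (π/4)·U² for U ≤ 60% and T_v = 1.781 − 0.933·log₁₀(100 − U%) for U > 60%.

Drainage path length: H_d = H = 4.4 m (single drainage).
U > 60%: T_v = 1.781 − 0.933·log₁₀(100 − 71) = 0.41658.
t = T_v·H_d²/c_v = 0.41658×4.4²/3.4 = 2.372 years.

t ≈ 2.37 years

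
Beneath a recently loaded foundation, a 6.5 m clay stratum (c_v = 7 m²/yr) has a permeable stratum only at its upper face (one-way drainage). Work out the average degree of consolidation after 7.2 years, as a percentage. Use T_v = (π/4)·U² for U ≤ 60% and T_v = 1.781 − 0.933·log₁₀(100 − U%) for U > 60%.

U ≈ 95.7 %

Drainage path length: H_d = H = 6.5 m (single drainage).
T_v = c_v·t/H_d² = 7×7.2/6.5² = 1.1929.
T_v = 1.1929 corresponds to the U > 60% branch:
U = 1 − 10^((1.781 − T_v)/0.933)/100 = 0.9573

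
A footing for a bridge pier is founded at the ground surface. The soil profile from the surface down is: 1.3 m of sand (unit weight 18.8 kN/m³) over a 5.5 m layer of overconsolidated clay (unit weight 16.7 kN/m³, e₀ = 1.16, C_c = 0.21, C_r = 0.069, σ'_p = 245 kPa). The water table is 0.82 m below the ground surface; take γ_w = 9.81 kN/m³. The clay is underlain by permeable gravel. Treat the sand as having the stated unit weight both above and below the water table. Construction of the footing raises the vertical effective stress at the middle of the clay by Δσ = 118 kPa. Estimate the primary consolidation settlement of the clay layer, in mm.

S_c ≈ 107 mm

Mid-depth of clay below the ground surface: z = 1.3 + 5.5/2 = 4.05 m.
Total vertical stress at mid-clay: σ_v = 18.8×1.3 + 16.7×2.75 = 70.365 kPa.
Pore pressure: u = 9.81×(4.05 − 0.82) = 31.686 kPa.
Initial effective stress: σ'_0 = σ_v − u = 70.365 − 31.686 = 38.679 kPa.
Final effective stress: σ'_f = 38.679 + 118 = 156.68 kPa.
σ'_f = 156.68 ≤ σ'_p = 245 kPa, so the clay remains overconsolidated and only the recompression index applies:
S_c = C_r·H/(1+e₀)·log₁₀(σ'_f/σ'_0) = 0.069×5.5/2.16×log₁₀(156.68/38.679)
    = 0.17569 × 0.60754 = 0.1067 m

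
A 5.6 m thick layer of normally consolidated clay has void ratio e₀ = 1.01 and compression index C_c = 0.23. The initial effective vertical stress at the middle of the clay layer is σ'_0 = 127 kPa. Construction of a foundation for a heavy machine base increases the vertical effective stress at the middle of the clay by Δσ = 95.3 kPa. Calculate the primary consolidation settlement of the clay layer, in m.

Final effective stress: σ'_f = σ'_0 + Δσ = 127 + 95.3 = 222.3 kPa.
Normally consolidated clay, so the full stress increment lies on the virgin compression line:
S_c = C_c·H/(1+e₀)·log₁₀(σ'_f/σ'_0) = 0.23×5.6/(1+1.01)×log₁₀(222.3/127)
    = 0.6408 × 0.24314 = 0.1558 m

S_c ≈ 0.156 m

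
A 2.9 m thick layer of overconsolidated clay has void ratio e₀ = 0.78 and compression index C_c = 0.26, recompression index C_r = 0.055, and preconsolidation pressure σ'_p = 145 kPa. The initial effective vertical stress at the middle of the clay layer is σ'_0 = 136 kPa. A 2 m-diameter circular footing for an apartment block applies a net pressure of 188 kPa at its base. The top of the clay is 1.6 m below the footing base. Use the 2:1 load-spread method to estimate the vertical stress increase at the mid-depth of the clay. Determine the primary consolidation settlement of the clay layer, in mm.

S_c ≈ 26.8 mm

Mid-depth of clay below the footing base: z = 1.6 + 2.9/2 = 3.05 m.
Stress increase at mid-clay by the 2:1 spreading method:
Δσ ≈ qD²/(D+z)² = 188×2²/(2+3.05)² = 29.487 kPa
Final effective stress: σ'_f = 136 + 29.487 = 165.49 kPa.
σ'_f = 165.49 > σ'_p = 145 kPa, so the stress path crosses the preconsolidation pressure — recompression up to σ'_p, then virgin compression beyond:
S_c = H/(1+e₀)·[C_r·log₁₀(σ'_p/σ'_0) + C_c·log₁₀(σ'_f/σ'_p)]
    = 2.9/1.78 × [0.055×log₁₀(145/136) + 0.26×log₁₀(165.49/145)]
    = 1.6292 × [0.0015306 + 0.014925] = 0.02681 m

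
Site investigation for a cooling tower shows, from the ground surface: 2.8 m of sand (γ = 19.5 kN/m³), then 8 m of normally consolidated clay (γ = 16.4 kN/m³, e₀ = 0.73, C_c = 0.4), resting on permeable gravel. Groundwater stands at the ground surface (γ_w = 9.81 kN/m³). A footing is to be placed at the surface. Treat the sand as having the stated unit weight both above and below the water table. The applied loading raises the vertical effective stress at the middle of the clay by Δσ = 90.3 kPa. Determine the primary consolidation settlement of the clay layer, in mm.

S_c ≈ 794 mm

Mid-depth of clay below the ground surface: z = 2.8 + 8/2 = 6.8 m.
Total vertical stress at mid-clay: σ_v = 19.5×2.8 + 16.4×4 = 120.2 kPa.
Pore pressure: u = 9.81×(6.8 − 0) = 66.708 kPa.
Initial effective stress: σ'_0 = σ_v − u = 120.2 − 66.708 = 53.492 kPa.
Final effective stress: σ'_f = σ'_0 + Δσ = 53.492 + 90.3 = 143.79 kPa.
Normally consolidated clay, so the full stress increment lies on the virgin compression line:
S_c = C_c·H/(1+e₀)·log₁₀(σ'_f/σ'_0) = 0.4×8/(1+0.73)×log₁₀(143.79/53.492)
    = 1.8497 × 0.42944 = 0.7943 m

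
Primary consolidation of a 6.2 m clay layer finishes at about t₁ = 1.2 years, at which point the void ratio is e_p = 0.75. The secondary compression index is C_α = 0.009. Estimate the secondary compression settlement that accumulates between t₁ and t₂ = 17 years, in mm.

S_s ≈ 36.7 mm

Secondary compression: S_s = C_α·H/(1+e_p)·log₁₀(t₂/t₁)
S_s = 0.009×6.2/(1+0.75)×log₁₀(17/1.2)
    = 0.03189 × 1.151 = 0.03671 m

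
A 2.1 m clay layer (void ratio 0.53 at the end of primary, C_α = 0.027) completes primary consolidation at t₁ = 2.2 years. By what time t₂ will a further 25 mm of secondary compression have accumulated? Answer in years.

t₂ ≈ 10.4 years

S_s = C_α·H/(1+e_p)·log₁₀(t₂/t₁) ⇒ log₁₀(t₂/t₁) = S_s·(1+e_p)/(C_α·H).
log₁₀(t₂/t₁) = 0.025 × (1+0.53) / (0.027×2.1) = 0.6746
t₂ = t₁ × 10^0.6746 = 2.2 × 4.727 = 10.4 years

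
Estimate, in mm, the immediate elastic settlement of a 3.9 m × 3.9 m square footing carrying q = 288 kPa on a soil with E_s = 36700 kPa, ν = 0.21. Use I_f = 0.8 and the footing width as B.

Immediate (elastic) settlement: S_e = q·B·(1−ν²)/E_s · I_f.
S_e = 288 × 3.9 × (1 − 0.21²) / 36700 × 0.8
    = 288 × 3.9 × 0.9559 / 36700 × 0.8
    = 0.0234 m = 23.4 mm

S_e ≈ 23.4 mm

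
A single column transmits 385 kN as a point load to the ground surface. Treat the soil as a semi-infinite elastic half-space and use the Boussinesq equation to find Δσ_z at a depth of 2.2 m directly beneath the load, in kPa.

Δσ_z ≈ 38 kPa

Boussinesq vertical stress below a point load on an elastic half-space:
Δσ_z = 3P/(2πz²) · [1 + (r/z)²]^(−5/2)
r/z = 0/2.2 = 0; [1+(r/z)²]^(−5/2) = 1.
Δσ_z = 3×385/(2π×2.2²) × 1 = 37.98 × 1 = 37.98 kPa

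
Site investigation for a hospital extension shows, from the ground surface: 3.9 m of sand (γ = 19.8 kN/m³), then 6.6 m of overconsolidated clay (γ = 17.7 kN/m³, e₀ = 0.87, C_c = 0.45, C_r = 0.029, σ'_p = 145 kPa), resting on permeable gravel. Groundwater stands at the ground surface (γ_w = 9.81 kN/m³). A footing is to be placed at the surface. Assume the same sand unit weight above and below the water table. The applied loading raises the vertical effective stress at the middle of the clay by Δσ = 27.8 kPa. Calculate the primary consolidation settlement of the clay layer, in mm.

Mid-depth of clay below the ground surface: z = 3.9 + 6.6/2 = 7.2 m.
Total vertical stress at mid-clay: σ_v = 19.8×3.9 + 17.7×3.3 = 135.63 kPa.
Pore pressure: u = 9.81×(7.2 − 0) = 70.632 kPa.
Initial effective stress: σ'_0 = σ_v − u = 135.63 − 70.632 = 64.998 kPa.
Final effective stress: σ'_f = 64.998 + 27.8 = 92.798 kPa.
σ'_f = 92.798 ≤ σ'_p = 145 kPa, so the clay remains overconsolidated and only the recompression index applies:
S_c = C_r·H/(1+e₀)·log₁₀(σ'_f/σ'_0) = 0.029×6.6/1.87×log₁₀(92.798/64.998)
    = 0.10235 × 0.15464 = 0.01583 m

S_c ≈ 15.8 mm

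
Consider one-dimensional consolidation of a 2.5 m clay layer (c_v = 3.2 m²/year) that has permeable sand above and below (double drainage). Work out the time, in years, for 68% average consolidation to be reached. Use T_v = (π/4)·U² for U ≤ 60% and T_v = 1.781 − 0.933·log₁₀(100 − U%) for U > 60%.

Drainage path length: H_d = H/2 = 1.25 m (double drainage).
U > 60%: T_v = 1.781 − 0.933·log₁₀(100 − 68) = 0.3767.
t = T_v·H_d²/c_v = 0.3767×1.25²/3.2 = 0.1839 years.

t ≈ 0.184 years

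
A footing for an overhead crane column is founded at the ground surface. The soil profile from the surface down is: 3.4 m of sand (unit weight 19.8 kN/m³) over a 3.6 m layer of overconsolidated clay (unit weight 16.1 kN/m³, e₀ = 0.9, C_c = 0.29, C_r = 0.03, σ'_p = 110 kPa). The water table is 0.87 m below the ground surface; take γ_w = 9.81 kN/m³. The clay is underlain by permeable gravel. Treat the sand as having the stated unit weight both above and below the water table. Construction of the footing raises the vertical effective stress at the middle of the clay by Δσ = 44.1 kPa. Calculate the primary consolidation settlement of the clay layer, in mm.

Mid-depth of clay below the ground surface: z = 3.4 + 3.6/2 = 5.2 m.
Total vertical stress at mid-clay: σ_v = 19.8×3.4 + 16.1×1.8 = 96.3 kPa.
Pore pressure: u = 9.81×(5.2 − 0.87) = 42.477 kPa.
Initial effective stress: σ'_0 = σ_v − u = 96.3 − 42.477 = 53.823 kPa.
Final effective stress: σ'_f = 53.823 + 44.1 = 97.923 kPa.
σ'_f = 97.923 ≤ σ'_p = 110 kPa, so the clay remains overconsolidated and only the recompression index applies:
S_c = C_r·H/(1+e₀)·log₁₀(σ'_f/σ'_0) = 0.03×3.6/1.9×log₁₀(97.923/53.823)
    = 0.056841 × 0.25992 = 0.01477 m

S_c ≈ 14.8 mm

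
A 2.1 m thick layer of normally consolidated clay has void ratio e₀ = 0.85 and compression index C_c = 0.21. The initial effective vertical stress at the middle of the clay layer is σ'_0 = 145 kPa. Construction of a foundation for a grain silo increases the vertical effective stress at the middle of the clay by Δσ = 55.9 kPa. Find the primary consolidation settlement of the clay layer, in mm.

Final effective stress: σ'_f = σ'_0 + Δσ = 145 + 55.9 = 200.9 kPa.
Normally consolidated clay, so the full stress increment lies on the virgin compression line:
S_c = C_c·H/(1+e₀)·log₁₀(σ'_f/σ'_0) = 0.21×2.1/(1+0.85)×log₁₀(200.9/145)
    = 0.23838 × 0.14161 = 0.03376 m

S_c ≈ 33.8 mm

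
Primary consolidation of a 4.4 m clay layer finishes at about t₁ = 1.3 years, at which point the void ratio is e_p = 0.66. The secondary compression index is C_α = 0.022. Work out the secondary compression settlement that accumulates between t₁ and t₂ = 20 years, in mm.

S_s ≈ 69.2 mm

Secondary compression: S_s = C_α·H/(1+e_p)·log₁₀(t₂/t₁)
S_s = 0.022×4.4/(1+0.66)×log₁₀(20/1.3)
    = 0.05831 × 1.187 = 0.06922 m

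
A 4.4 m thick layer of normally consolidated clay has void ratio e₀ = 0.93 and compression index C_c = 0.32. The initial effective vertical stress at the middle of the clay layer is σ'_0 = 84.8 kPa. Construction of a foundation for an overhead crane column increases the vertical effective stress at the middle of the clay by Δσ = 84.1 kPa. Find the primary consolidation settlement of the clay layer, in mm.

Final effective stress: σ'_f = σ'_0 + Δσ = 84.8 + 84.1 = 168.9 kPa.
Normally consolidated clay, so the full stress increment lies on the virgin compression line:
S_c = C_c·H/(1+e₀)·log₁₀(σ'_f/σ'_0) = 0.32×4.4/(1+0.93)×log₁₀(168.9/84.8)
    = 0.72953 × 0.29923 = 0.2183 m

S_c ≈ 218 mm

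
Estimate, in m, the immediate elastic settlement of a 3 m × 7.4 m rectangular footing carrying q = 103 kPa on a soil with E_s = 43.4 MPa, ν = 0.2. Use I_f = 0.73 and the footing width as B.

Immediate (elastic) settlement: S_e = q·B·(1−ν²)/E_s · I_f.
E_s = 43.4 MPa = 43400 kPa.
S_e = 103 × 3 × (1 − 0.2²) / 43400 × 0.73
    = 103 × 3 × 0.96 / 43400 × 0.73
    = 0.00499 m

S_e ≈ 0.00499 m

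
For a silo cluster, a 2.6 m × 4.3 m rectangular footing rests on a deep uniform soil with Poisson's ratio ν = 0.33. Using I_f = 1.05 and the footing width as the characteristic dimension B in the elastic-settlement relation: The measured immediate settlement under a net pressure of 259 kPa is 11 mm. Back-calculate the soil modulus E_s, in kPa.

E_s ≈ 57300 kPa

S_e = q·B·(1−ν²)/E_s · I_f  ⇒  E_s = q·B·(1−ν²)·I_f / S_e.
E_s = 259 × 2.6 × 0.8911 × 1.05 / 0.011 = 57280 kPa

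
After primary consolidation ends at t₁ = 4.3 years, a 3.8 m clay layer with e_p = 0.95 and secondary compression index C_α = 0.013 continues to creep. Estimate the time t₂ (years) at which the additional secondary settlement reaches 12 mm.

S_s = C_α·H/(1+e_p)·log₁₀(t₂/t₁) ⇒ log₁₀(t₂/t₁) = S_s·(1+e_p)/(C_α·H).
log₁₀(t₂/t₁) = 0.012 × (1+0.95) / (0.013×3.8) = 0.4737
t₂ = t₁ × 10^0.4737 = 4.3 × 2.976 = 12.8 years

t₂ ≈ 12.8 years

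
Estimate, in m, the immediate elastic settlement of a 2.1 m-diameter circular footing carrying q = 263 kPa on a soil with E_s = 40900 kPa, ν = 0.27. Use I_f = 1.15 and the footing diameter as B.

Immediate (elastic) settlement: S_e = q·B·(1−ν²)/E_s · I_f.
S_e = 263 × 2.1 × (1 − 0.27²) / 40900 × 1.15
    = 263 × 2.1 × 0.9271 / 40900 × 1.15
    = 0.0144 m

S_e ≈ 0.0144 m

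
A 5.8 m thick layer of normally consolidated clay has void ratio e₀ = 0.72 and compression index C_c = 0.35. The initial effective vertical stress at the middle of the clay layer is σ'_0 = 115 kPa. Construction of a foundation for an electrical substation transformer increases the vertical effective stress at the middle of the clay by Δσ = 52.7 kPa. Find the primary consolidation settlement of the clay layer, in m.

S_c ≈ 0.193 m

Final effective stress: σ'_f = σ'_0 + Δσ = 115 + 52.7 = 167.7 kPa.
Normally consolidated clay, so the full stress increment lies on the virgin compression line:
S_c = C_c·H/(1+e₀)·log₁₀(σ'_f/σ'_0) = 0.35×5.8/(1+0.72)×log₁₀(167.7/115)
    = 1.1802 × 0.16384 = 0.1934 m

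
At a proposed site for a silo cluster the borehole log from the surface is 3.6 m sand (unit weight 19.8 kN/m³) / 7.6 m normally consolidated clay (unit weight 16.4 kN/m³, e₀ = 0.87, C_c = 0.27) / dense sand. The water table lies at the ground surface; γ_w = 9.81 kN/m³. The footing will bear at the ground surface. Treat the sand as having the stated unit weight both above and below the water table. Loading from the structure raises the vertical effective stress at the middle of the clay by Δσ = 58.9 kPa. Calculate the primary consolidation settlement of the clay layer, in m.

S_c ≈ 0.322 m

Mid-depth of clay below the ground surface: z = 3.6 + 7.6/2 = 7.4 m.
Total vertical stress at mid-clay: σ_v = 19.8×3.6 + 16.4×3.8 = 133.6 kPa.
Pore pressure: u = 9.81×(7.4 − 0) = 72.594 kPa.
Initial effective stress: σ'_0 = σ_v − u = 133.6 − 72.594 = 61.006 kPa.
Final effective stress: σ'_f = σ'_0 + Δσ = 61.006 + 58.9 = 119.91 kPa.
Normally consolidated clay, so the full stress increment lies on the virgin compression line:
S_c = C_c·H/(1+e₀)·log₁₀(σ'_f/σ'_0) = 0.27×7.6/(1+0.87)×log₁₀(119.91/61.006)
    = 1.0973 × 0.29348 = 0.322 m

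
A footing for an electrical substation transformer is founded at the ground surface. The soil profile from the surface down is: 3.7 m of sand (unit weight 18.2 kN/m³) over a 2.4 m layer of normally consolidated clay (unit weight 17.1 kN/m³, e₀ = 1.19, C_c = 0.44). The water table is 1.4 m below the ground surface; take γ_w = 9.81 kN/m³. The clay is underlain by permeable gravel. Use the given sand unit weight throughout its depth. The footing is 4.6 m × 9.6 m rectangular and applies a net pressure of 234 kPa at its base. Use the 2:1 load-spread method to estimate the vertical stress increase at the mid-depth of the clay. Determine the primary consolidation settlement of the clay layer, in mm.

S_c ≈ 183 mm

Mid-depth of clay below the ground surface: z = 3.7 + 2.4/2 = 4.9 m.
Total vertical stress at mid-clay: σ_v = 18.2×3.7 + 17.1×1.2 = 87.86 kPa.
Pore pressure: u = 9.81×(4.9 − 1.4) = 34.335 kPa.
Initial effective stress: σ'_0 = σ_v − u = 87.86 − 34.335 = 53.525 kPa.
Stress increase at mid-clay by the 2:1 spreading method:
Δσ = qBL/((B+z)(L+z)) = 234×4.6×9.6/((4.6+4.9)(9.6+4.9)) = 75.016 kPa
Final effective stress: σ'_f = σ'_0 + Δσ = 53.525 + 75.016 = 128.54 kPa.
Normally consolidated clay, so the full stress increment lies on the virgin compression line:
S_c = C_c·H/(1+e₀)·log₁₀(σ'_f/σ'_0) = 0.44×2.4/(1+1.19)×log₁₀(128.54/53.525)
    = 0.48219 × 0.38048 = 0.1835 m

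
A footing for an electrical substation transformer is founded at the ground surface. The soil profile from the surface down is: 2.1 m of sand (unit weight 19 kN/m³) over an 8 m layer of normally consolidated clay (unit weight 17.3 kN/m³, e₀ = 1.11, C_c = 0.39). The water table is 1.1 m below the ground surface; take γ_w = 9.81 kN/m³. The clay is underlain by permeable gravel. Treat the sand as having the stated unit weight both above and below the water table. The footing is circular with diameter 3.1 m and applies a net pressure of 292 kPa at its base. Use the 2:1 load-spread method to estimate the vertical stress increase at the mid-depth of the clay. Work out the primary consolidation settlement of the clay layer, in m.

S_c ≈ 0.282 m

Mid-depth of clay below the ground surface: z = 2.1 + 8/2 = 6.1 m.
Total vertical stress at mid-clay: σ_v = 19×2.1 + 17.3×4 = 109.1 kPa.
Pore pressure: u = 9.81×(6.1 − 1.1) = 49.05 kPa.
Initial effective stress: σ'_0 = σ_v − u = 109.1 − 49.05 = 60.05 kPa.
Stress increase at mid-clay by the 2:1 spreading method:
Δσ ≈ qD²/(D+z)² = 292×3.1²/(3.1+6.1)² = 33.154 kPa
Final effective stress: σ'_f = σ'_0 + Δσ = 60.05 + 33.154 = 93.204 kPa.
Normally consolidated clay, so the full stress increment lies on the virgin compression line:
S_c = C_c·H/(1+e₀)·log₁₀(σ'_f/σ'_0) = 0.39×8/(1+1.11)×log₁₀(93.204/60.05)
    = 1.4787 × 0.19092 = 0.2823 m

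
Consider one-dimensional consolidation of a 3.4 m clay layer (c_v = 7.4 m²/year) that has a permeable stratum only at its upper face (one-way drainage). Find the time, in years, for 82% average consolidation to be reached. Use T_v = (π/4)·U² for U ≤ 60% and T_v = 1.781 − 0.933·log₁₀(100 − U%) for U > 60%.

t ≈ 0.953 years

Drainage path length: H_d = H = 3.4 m (single drainage).
U > 60%: T_v = 1.781 − 0.933·log₁₀(100 − 82) = 0.60983.
t = T_v·H_d²/c_v = 0.60983×3.4²/7.4 = 0.9527 years.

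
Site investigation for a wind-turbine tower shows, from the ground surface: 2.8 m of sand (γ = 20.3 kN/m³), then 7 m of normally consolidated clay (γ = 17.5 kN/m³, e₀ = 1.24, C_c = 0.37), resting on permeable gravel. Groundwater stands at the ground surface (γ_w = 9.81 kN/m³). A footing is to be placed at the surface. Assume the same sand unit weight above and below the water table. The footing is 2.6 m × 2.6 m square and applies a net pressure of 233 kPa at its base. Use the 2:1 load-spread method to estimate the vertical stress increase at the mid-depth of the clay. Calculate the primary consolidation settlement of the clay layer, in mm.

Mid-depth of clay below the ground surface: z = 2.8 + 7/2 = 6.3 m.
Total vertical stress at mid-clay: σ_v = 20.3×2.8 + 17.5×3.5 = 118.09 kPa.
Pore pressure: u = 9.81×(6.3 − 0) = 61.803 kPa.
Initial effective stress: σ'_0 = σ_v − u = 118.09 − 61.803 = 56.287 kPa.
Stress increase at mid-clay by the 2:1 spreading method:
Δσ = qBL/((B+z)(L+z)) = 233×2.6×2.6/((2.6+6.3)(2.6+6.3)) = 19.885 kPa
Final effective stress: σ'_f = σ'_0 + Δσ = 56.287 + 19.885 = 76.172 kPa.
Normally consolidated clay, so the full stress increment lies on the virgin compression line:
S_c = C_c·H/(1+e₀)·log₁₀(σ'_f/σ'_0) = 0.37×7/(1+1.24)×log₁₀(76.172/56.287)
    = 1.1562 × 0.13139 = 0.1519 m

S_c ≈ 152 mm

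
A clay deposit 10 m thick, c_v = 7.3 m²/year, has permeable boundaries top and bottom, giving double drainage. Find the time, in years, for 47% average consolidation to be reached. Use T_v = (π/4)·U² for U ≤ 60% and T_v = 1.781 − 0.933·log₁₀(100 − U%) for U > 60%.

Drainage path length: H_d = H/2 = 5 m (double drainage).
U ≤ 60%: T_v = (π/4)·U² = (π/4)×0.47² = 0.17349.
t = T_v·H_d²/c_v = 0.17349×5²/7.3 = 0.5941 years.

t ≈ 0.594 years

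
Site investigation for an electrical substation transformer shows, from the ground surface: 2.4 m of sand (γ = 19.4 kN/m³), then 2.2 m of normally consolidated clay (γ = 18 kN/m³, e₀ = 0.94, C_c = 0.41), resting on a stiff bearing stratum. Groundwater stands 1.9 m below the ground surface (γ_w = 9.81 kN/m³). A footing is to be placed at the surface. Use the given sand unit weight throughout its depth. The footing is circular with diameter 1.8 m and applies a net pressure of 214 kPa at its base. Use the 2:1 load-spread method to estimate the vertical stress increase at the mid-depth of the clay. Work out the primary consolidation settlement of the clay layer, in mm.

Mid-depth of clay below the ground surface: z = 2.4 + 2.2/2 = 3.5 m.
Total vertical stress at mid-clay: σ_v = 19.4×2.4 + 18×1.1 = 66.36 kPa.
Pore pressure: u = 9.81×(3.5 − 1.9) = 15.696 kPa.
Initial effective stress: σ'_0 = σ_v − u = 66.36 − 15.696 = 50.664 kPa.
Stress increase at mid-clay by the 2:1 spreading method:
Δσ ≈ qD²/(D+z)² = 214×1.8²/(1.8+3.5)² = 24.684 kPa
Final effective stress: σ'_f = σ'_0 + Δσ = 50.664 + 24.684 = 75.348 kPa.
Normally consolidated clay, so the full stress increment lies on the virgin compression line:
S_c = C_c·H/(1+e₀)·log₁₀(σ'_f/σ'_0) = 0.41×2.2/(1+0.94)×log₁₀(75.348/50.664)
    = 0.46495 × 0.17237 = 0.08014 m

S_c ≈ 80.1 mm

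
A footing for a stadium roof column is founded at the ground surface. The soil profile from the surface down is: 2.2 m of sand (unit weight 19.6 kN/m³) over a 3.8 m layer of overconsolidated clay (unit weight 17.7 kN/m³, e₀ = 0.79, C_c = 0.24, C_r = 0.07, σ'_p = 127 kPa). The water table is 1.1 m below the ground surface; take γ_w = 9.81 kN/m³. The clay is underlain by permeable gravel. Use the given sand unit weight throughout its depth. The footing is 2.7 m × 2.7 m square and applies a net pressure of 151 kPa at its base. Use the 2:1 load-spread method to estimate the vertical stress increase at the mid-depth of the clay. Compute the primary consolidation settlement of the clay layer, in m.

Mid-depth of clay below the ground surface: z = 2.2 + 3.8/2 = 4.1 m.
Total vertical stress at mid-clay: σ_v = 19.6×2.2 + 17.7×1.9 = 76.75 kPa.
Pore pressure: u = 9.81×(4.1 − 1.1) = 29.43 kPa.
Initial effective stress: σ'_0 = σ_v − u = 76.75 − 29.43 = 47.32 kPa.
Stress increase at mid-clay by the 2:1 spreading method:
Δσ = qBL/((B+z)(L+z)) = 151×2.7×2.7/((2.7+4.1)(2.7+4.1)) = 23.806 kPa
Final effective stress: σ'_f = 47.32 + 23.806 = 71.126 kPa.
σ'_f = 71.126 ≤ σ'_p = 127 kPa, so the clay remains overconsolidated and only the recompression index applies:
S_c = C_r·H/(1+e₀)·log₁₀(σ'_f/σ'_0) = 0.07×3.8/1.79×log₁₀(71.126/47.32)
    = 0.1486 × 0.17698 = 0.0263 m

S_c ≈ 0.0263 m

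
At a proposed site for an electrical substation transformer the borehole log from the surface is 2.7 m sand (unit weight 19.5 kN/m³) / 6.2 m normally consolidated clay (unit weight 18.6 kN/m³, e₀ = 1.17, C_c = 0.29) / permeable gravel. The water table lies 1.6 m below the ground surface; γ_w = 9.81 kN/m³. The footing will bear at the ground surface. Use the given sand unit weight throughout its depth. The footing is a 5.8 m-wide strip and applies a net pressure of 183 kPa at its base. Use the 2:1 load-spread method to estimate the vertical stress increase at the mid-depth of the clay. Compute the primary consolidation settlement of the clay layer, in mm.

S_c ≈ 303 mm

Mid-depth of clay below the ground surface: z = 2.7 + 6.2/2 = 5.8 m.
Total vertical stress at mid-clay: σ_v = 19.5×2.7 + 18.6×3.1 = 110.31 kPa.
Pore pressure: u = 9.81×(5.8 − 1.6) = 41.202 kPa.
Initial effective stress: σ'_0 = σ_v − u = 110.31 − 41.202 = 69.108 kPa.
Stress increase at mid-clay by the 2:1 spreading method:
Δσ = qB/(B+z) = 183×5.8/(5.8+5.8) = 91.5 kPa
Final effective stress: σ'_f = σ'_0 + Δσ = 69.108 + 91.5 = 160.61 kPa.
Normally consolidated clay, so the full stress increment lies on the virgin compression line:
S_c = C_c·H/(1+e₀)·log₁₀(σ'_f/σ'_0) = 0.29×6.2/(1+1.17)×log₁₀(160.61/69.108)
    = 0.82857 × 0.36624 = 0.3035 m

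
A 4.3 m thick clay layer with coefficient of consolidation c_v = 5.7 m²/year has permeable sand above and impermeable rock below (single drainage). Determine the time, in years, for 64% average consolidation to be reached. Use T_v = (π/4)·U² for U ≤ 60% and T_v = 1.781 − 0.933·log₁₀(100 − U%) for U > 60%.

Drainage path length: H_d = H = 4.3 m (single drainage).
U > 60%: T_v = 1.781 − 0.933·log₁₀(100 − 64) = 0.32897.
t = T_v·H_d²/c_v = 0.32897×4.3²/5.7 = 1.067 years.

t ≈ 1.07 years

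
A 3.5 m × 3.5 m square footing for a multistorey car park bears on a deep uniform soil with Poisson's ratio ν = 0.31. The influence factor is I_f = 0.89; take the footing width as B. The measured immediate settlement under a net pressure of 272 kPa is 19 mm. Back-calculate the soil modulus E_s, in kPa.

S_e = q·B·(1−ν²)/E_s · I_f  ⇒  E_s = q·B·(1−ν²)·I_f / S_e.
E_s = 272 × 3.5 × 0.9039 × 0.89 / 0.019 = 40310 kPa

E_s ≈ 40300 kPa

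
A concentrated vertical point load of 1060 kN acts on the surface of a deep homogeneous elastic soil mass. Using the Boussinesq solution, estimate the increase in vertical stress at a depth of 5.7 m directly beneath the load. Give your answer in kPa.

Boussinesq vertical stress below a point load on an elastic half-space:
Δσ_z = 3P/(2πz²) · [1 + (r/z)²]^(−5/2)
r/z = 0/5.7 = 0; [1+(r/z)²]^(−5/2) = 1.
Δσ_z = 3×1060/(2π×5.7²) × 1 = 15.577 × 1 = 15.58 kPa

Δσ_z ≈ 15.6 kPa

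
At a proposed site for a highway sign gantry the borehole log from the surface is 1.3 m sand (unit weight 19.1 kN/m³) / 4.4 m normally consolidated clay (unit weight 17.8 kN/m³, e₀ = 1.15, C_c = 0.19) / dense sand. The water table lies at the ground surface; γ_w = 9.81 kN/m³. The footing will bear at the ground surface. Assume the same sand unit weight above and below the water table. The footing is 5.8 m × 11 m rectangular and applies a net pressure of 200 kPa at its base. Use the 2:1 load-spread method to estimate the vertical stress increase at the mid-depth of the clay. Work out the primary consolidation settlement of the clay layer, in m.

Mid-depth of clay below the ground surface: z = 1.3 + 4.4/2 = 3.5 m.
Total vertical stress at mid-clay: σ_v = 19.1×1.3 + 17.8×2.2 = 63.99 kPa.
Pore pressure: u = 9.81×(3.5 − 0) = 34.335 kPa.
Initial effective stress: σ'_0 = σ_v − u = 63.99 − 34.335 = 29.655 kPa.
Stress increase at mid-clay by the 2:1 spreading method:
Δσ = qBL/((B+z)(L+z)) = 200×5.8×11/((5.8+3.5)(11+3.5)) = 94.624 kPa
Final effective stress: σ'_f = σ'_0 + Δσ = 29.655 + 94.624 = 124.28 kPa.
Normally consolidated clay, so the full stress increment lies on the virgin compression line:
S_c = C_c·H/(1+e₀)·log₁₀(σ'_f/σ'_0) = 0.19×4.4/(1+1.15)×log₁₀(124.28/29.655)
    = 0.38884 × 0.6223 = 0.242 m

S_c ≈ 0.242 m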